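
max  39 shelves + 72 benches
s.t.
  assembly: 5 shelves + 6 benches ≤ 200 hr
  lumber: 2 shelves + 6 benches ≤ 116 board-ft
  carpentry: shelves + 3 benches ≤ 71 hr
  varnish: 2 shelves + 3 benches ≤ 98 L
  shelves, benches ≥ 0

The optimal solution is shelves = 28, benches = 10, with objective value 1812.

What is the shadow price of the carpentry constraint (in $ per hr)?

0

At the optimum: assembly uses 200 of 200 (binding); lumber uses 116 of 116 (binding); carpentry uses 58 of 71 (slack = 13); varnish uses 86 of 98 (slack = 12).
Since carpentry, varnish are not tight, their duals are 0.
From A_Bᵀ y = c: 5·y_assembly + 2·y_lumber = 39; 6·y_assembly + 6·y_lumber = 72.
→ y_assembly = 5 and y_lumber = 7.
Shadow price of carpentry = 0.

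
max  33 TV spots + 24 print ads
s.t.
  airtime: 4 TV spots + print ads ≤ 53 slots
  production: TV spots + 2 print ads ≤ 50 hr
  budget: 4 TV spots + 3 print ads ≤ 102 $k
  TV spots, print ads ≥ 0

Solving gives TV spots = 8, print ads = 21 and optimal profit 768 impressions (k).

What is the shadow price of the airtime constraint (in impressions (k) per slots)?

6

Binding: airtime and production. Non-binding: budget (7 unused).
Slack constraints have shadow price 0 (complementary slackness).
From A_Bᵀ y = c: 4·y_airtime + 1·y_production = 33; 1·y_airtime + 2·y_production = 24.
→ y_airtime = 6 and y_production = 9.
Shadow price of airtime = 6.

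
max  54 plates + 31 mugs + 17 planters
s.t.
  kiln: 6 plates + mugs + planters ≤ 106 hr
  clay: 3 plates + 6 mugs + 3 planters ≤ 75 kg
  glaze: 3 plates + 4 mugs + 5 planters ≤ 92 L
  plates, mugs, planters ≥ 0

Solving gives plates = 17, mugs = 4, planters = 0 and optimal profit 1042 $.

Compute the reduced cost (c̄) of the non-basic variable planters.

-2

Check each constraint at x*: kiln 106/106 (tight); clay 75/75 (tight); glaze 67/92 (slack 25).
By complementary slackness, y = 0 for the non-binding constraint.
The binding rows give the dual system: 6·y_kiln + 3·y_clay = 54 and 1·y_kiln + 6·y_clay = 31.
→ y_kiln = 7 and y_clay = 4.
Reduced cost of planters: c₃ − yᵀa₃ = 17 − (7·1 + 4·3) = 17 − 19 = -2.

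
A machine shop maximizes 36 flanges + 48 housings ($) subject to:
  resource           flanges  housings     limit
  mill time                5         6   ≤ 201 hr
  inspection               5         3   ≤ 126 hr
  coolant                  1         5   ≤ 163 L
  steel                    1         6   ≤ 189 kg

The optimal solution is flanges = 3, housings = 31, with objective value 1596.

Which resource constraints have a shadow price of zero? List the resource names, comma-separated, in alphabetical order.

mill time: 201/201 (binding)
inspection: 108/126 (slack 18)
coolant: 158/163 (slack 5)
steel: 189/189 (binding)
By complementary slackness, a constraint with positive slack has shadow price 0 → coolant, inspection.

coolant, inspection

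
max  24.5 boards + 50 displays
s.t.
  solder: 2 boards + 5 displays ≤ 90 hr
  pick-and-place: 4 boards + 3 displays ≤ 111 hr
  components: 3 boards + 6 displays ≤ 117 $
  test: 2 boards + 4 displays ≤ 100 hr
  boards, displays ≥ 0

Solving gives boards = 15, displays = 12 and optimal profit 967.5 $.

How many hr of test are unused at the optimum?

test used = 2·15 + 4·12 = 78; slack = 100 − 78 = 22.

22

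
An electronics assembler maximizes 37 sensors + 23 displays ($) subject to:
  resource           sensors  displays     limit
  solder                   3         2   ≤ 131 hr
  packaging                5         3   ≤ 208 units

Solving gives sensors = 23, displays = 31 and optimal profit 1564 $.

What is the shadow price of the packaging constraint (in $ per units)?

At the optimum: solder uses 131 of 131 (binding); packaging uses 208 of 208 (binding).
The binding rows give the dual system: 3·y_solder + 5·y_packaging = 37 and 2·y_solder + 3·y_packaging = 23.
Solving: y_solder = 4, y_packaging = 5.
Shadow price of packaging = 5.

5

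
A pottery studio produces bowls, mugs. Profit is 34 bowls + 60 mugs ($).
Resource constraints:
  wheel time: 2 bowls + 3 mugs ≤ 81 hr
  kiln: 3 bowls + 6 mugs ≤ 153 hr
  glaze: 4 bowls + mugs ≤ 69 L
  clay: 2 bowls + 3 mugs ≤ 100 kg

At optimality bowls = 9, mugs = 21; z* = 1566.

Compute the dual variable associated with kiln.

6

At the optimum: wheel time uses 81 of 81 (binding); kiln uses 153 of 153 (binding); glaze uses 57 of 69 (slack = 12); clay uses 81 of 100 (slack = 19).
By complementary slackness, y = 0 for the non-binding constraints.
Dual feasibility on the basic columns requires 2·y_wheel time + 3·y_kiln = 34, 3·y_wheel time + 6·y_kiln = 60.
→ y_wheel time = 8 and y_kiln = 6.
Shadow price of kiln = 6.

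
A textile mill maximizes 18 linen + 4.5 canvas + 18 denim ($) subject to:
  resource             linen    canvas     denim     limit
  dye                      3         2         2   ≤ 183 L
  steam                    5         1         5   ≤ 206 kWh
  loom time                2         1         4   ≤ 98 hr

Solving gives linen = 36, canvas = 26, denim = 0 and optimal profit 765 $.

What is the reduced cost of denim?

-3

Check each constraint at x*: dye 160/183 (slack 23); steam 206/206 (tight); loom time 98/98 (tight).
Since dye is not tight, its dual is 0.
The binding rows give the dual system: 5·y_steam + 2·y_loom time = 18 and 1·y_steam + 1·y_loom time = 4.5.
Solving: y_steam = 3, y_loom time = 1.5.
Reduced cost of denim: c₃ − yᵀa₃ = 18 − (3·5 + 1.5·4) = 18 − 21 = -3.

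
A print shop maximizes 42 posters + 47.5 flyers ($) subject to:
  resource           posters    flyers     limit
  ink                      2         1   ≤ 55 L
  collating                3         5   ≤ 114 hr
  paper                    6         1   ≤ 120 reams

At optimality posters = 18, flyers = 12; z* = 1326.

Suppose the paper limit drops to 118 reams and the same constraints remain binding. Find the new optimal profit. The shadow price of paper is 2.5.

Δb = -2, so new z* = 1326 + (2.5)·(-2) = 1326 − 5 = 1321.

1321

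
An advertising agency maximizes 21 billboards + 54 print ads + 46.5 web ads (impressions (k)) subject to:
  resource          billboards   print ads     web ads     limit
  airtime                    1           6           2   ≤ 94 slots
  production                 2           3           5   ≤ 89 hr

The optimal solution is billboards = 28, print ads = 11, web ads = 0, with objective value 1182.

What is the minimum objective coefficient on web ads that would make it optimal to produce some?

50

Check each constraint at x*: airtime 94/94 (tight); production 89/89 (tight).
Dual feasibility on the basic columns requires 1·y_airtime + 2·y_production = 21, 6·y_airtime + 3·y_production = 54.
Solving: y_airtime = 5, y_production = 8.
web ads enters the basis when its profit ≥ yᵀa₃ = 5·2 + 8·5 = 50.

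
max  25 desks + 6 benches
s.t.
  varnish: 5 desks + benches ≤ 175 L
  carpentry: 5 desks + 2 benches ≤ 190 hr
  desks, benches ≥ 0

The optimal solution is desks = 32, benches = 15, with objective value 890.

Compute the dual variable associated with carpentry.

Both varnish and carpentry are binding at x*.
The binding rows give the dual system: 5·y_varnish + 5·y_carpentry = 25 and 1·y_varnish + 2·y_carpentry = 6.
→ y_varnish = 4 and y_carpentry = 1.
Shadow price of carpentry = 1.

1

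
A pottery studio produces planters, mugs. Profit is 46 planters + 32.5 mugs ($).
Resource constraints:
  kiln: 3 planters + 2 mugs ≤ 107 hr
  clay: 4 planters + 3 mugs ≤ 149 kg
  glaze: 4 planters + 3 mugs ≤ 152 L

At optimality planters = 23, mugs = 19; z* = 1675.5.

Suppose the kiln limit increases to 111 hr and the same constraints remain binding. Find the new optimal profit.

Binding: kiln and clay. Non-binding: glaze (3 unused).
Slack constraints have shadow price 0 (complementary slackness).
From A_Bᵀ y = c: 3·y_kiln + 4·y_clay = 46; 2·y_kiln + 3·y_clay = 32.5.
This yields shadow prices y_kiln = 8, y_clay = 5.5.
Δz = y_kiln·Δb = 8 × (4) = 32, so new z* = 1675.5 + 32 = 1707.5.

1707.5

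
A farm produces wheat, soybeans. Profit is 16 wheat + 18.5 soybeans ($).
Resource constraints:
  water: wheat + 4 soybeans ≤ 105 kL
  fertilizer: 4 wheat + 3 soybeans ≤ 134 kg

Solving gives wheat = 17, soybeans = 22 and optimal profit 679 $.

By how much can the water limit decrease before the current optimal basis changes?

71.5

Binding constraints: water, fertilizer. The basis is B = [[1,4],[4,3]] with det -13.
Per unit decrease in water, x* moves by d = (0.2308, -0.3077).
The basis stays optimal until soybeans reaches 0; allowable decrease = 71.5 kL.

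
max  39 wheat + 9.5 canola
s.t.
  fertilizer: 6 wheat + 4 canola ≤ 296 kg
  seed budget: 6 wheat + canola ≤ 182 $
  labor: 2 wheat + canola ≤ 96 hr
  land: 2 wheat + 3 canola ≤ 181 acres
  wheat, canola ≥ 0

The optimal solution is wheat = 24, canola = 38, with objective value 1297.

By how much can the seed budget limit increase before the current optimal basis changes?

90

Binding constraints: fertilizer, seed budget. The basis is B = [[6,4],[6,1]] with det -18.
Per unit increase in seed budget, x* moves by d = (0.2222, -0.3333).
The basis stays optimal until labor becomes binding; allowable increase = 90 $.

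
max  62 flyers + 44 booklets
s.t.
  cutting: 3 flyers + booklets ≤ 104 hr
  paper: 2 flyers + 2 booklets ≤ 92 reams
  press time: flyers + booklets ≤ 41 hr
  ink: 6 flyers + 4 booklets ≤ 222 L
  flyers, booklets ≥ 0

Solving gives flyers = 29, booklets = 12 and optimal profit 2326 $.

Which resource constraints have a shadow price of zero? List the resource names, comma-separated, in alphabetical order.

cutting: 99/104 (slack 5)
paper: 82/92 (slack 10)
press time: 41/41 (binding)
ink: 222/222 (binding)
By complementary slackness, a constraint with positive slack has shadow price 0 → cutting, paper.

cutting, paper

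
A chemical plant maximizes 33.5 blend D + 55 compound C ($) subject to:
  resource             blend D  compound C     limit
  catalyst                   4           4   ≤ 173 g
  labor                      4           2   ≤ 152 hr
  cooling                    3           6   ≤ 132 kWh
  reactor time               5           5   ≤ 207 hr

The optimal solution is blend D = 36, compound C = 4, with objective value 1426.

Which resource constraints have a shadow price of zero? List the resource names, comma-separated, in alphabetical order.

catalyst, reactor time

catalyst: 160/173 (slack 13)
labor: 152/152 (binding)
cooling: 132/132 (binding)
reactor time: 200/207 (slack 7)
By complementary slackness, a constraint with positive slack has shadow price 0 → catalyst, reactor time.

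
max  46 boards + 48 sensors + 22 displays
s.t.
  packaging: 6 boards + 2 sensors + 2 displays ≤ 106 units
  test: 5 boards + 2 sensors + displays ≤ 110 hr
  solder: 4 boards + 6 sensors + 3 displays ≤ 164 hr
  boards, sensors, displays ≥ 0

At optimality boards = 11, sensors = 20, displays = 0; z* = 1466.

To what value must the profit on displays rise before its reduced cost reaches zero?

At the optimum: packaging uses 106 of 106 (binding); test uses 95 of 110 (slack = 15); solder uses 164 of 164 (binding).
Since test is not tight, its dual is 0.
Dual feasibility on the basic columns requires 6·y_packaging + 4·y_solder = 46, 2·y_packaging + 6·y_solder = 48.
Solving: y_packaging = 3, y_solder = 7.
displays enters the basis when its profit ≥ yᵀa₃ = 3·2 + 7·3 = 27.

27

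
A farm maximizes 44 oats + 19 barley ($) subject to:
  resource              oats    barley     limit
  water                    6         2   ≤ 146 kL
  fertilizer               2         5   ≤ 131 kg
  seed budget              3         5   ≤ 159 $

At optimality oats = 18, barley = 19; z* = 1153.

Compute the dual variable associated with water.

Check each constraint at x*: water 146/146 (tight); fertilizer 131/131 (tight); seed budget 149/159 (slack 10).
By complementary slackness, y = 0 for the non-binding constraint.
From A_Bᵀ y = c: 6·y_water + 2·y_fertilizer = 44; 2·y_water + 5·y_fertilizer = 19.
→ y_water = 7 and y_fertilizer = 1.
Shadow price of water = 7.

7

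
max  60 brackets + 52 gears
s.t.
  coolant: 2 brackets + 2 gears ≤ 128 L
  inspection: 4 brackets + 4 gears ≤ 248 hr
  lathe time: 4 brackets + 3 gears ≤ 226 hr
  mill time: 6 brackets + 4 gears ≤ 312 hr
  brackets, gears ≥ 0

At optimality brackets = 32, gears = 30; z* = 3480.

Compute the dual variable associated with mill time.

Binding: inspection and mill time. Non-binding: coolant (4 unused), lathe time (8 unused).
Since coolant, lathe time are not tight, their duals are 0.
From A_Bᵀ y = c: 4·y_inspection + 6·y_mill time = 60; 4·y_inspection + 4·y_mill time = 52.
This yields shadow prices y_inspection = 9, y_mill time = 4.
Shadow price of mill time = 4.

4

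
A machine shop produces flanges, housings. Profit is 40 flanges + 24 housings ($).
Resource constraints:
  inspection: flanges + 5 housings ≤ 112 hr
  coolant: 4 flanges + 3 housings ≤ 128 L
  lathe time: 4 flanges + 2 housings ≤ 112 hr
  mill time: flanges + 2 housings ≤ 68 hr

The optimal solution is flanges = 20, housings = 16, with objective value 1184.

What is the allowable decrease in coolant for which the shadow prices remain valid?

Binding constraints: coolant, lathe time. The basis is B = [[4,3],[4,2]] with det -4.
Per unit decrease in coolant, x* moves by d = (0.5, -1).
The basis stays optimal until housings reaches 0; allowable decrease = 16 L.

16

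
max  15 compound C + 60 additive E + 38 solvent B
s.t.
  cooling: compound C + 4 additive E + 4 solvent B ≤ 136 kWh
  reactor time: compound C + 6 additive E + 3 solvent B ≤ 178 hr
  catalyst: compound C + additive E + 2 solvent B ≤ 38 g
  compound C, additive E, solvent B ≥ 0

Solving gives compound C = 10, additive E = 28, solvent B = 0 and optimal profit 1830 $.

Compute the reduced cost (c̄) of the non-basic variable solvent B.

Check each constraint at x*: cooling 122/136 (slack 14); reactor time 178/178 (tight); catalyst 38/38 (tight).
Slack constraints have shadow price 0 (complementary slackness).
The binding rows give the dual system: 1·y_reactor time + 1·y_catalyst = 15 and 6·y_reactor time + 1·y_catalyst = 60.
→ y_reactor time = 9 and y_catalyst = 6.
Reduced cost of solvent B: c₃ − yᵀa₃ = 38 − (9·3 + 6·2) = 38 − 39 = -1.

-1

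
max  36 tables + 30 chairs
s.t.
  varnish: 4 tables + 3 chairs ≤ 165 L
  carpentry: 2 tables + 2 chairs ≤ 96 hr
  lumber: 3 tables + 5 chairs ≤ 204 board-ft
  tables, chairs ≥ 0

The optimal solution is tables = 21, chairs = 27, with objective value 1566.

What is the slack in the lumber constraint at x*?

6

lumber used = 3·21 + 5·27 = 198; slack = 204 − 198 = 6.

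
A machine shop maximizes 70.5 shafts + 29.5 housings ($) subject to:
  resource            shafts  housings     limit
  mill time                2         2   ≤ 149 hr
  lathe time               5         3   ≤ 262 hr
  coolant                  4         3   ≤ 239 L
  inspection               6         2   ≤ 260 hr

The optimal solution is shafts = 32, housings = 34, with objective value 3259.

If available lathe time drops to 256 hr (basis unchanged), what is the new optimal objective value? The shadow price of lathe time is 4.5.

3232

Δb = -6, so new z* = 3259 + (4.5)·(-6) = 3259 − 27 = 3232.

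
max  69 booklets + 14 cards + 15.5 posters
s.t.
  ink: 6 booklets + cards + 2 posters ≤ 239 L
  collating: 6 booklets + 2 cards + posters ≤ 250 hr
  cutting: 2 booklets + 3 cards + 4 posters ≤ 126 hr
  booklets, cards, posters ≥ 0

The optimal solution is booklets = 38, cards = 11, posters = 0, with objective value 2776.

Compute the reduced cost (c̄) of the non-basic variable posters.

-5

At the optimum: ink uses 239 of 239 (binding); collating uses 250 of 250 (binding); cutting uses 109 of 126 (slack = 17).
Since cutting is not tight, its dual is 0.
The binding rows give the dual system: 6·y_ink + 6·y_collating = 69 and 1·y_ink + 2·y_collating = 14.
This yields shadow prices y_ink = 9, y_collating = 2.5.
Reduced cost of posters: c₃ − yᵀa₃ = 15.5 − (9·2 + 2.5·1) = 15.5 − 20.5 = -5.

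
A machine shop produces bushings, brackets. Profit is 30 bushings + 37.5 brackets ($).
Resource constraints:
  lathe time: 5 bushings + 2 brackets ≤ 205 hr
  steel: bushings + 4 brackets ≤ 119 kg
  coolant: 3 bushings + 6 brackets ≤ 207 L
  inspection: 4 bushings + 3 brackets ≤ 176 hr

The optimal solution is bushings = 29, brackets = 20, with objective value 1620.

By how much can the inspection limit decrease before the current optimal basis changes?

Binding constraints: coolant, inspection. The basis is B = [[3,6],[4,3]] with det -15.
Per unit decrease in inspection, x* moves by d = (-0.4, 0.2).
The basis stays optimal until steel becomes binding; allowable decrease = 25 hr.

25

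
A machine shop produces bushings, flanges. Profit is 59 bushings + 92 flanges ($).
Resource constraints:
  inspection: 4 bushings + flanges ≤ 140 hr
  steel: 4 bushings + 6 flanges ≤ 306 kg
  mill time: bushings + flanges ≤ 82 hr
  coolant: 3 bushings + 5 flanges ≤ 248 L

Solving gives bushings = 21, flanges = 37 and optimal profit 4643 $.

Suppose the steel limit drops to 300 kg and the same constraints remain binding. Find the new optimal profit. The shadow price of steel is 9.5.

Δb = -6, so new z* = 4643 + (9.5)·(-6) = 4643 − 57 = 4586.

4586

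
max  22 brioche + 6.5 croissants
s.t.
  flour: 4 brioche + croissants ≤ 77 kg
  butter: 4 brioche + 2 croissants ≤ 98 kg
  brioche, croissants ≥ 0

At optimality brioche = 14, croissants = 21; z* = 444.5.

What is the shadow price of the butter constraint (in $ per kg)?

1

Both flour and butter are binding at x*.
Dual feasibility on the basic columns requires 4·y_flour + 4·y_butter = 22, 1·y_flour + 2·y_butter = 6.5.
→ y_flour = 4.5 and y_butter = 1.
Shadow price of butter = 1.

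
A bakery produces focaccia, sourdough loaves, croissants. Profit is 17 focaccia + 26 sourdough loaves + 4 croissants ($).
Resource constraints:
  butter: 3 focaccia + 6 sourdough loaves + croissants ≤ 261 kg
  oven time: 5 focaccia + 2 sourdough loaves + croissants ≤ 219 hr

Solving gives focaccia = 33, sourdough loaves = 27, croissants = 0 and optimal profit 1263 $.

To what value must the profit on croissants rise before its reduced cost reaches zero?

Check each constraint at x*: butter 261/261 (tight); oven time 219/219 (tight).
From A_Bᵀ y = c: 3·y_butter + 5·y_oven time = 17; 6·y_butter + 2·y_oven time = 26.
This yields shadow prices y_butter = 4, y_oven time = 1.
croissants enters the basis when its profit ≥ yᵀa₃ = 4·1 + 1·1 = 5.

5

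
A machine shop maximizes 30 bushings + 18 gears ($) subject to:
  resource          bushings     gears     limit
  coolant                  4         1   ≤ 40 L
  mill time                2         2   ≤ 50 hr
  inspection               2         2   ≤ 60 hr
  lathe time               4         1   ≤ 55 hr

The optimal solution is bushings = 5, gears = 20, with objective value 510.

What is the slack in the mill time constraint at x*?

0

mill time used = 2·5 + 2·20 = 50; slack = 50 − 50 = 0.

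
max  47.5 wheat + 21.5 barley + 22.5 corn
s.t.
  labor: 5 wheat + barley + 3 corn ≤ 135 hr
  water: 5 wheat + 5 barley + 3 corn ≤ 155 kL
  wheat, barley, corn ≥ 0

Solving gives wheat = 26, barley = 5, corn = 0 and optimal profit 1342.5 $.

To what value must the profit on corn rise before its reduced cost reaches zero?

28.5

At the optimum: labor uses 135 of 135 (binding); water uses 155 of 155 (binding).
The binding rows give the dual system: 5·y_labor + 5·y_water = 47.5 and 1·y_labor + 5·y_water = 21.5.
→ y_labor = 6.5 and y_water = 3.
corn enters the basis when its profit ≥ yᵀa₃ = 6.5·3 + 3·3 = 28.5.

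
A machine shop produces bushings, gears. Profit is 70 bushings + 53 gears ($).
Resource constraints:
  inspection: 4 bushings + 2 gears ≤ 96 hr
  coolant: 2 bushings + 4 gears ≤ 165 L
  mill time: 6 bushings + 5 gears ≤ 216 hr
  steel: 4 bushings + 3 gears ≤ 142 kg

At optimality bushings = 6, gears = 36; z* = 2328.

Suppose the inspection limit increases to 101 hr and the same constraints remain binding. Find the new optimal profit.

At the optimum: inspection uses 96 of 96 (binding); coolant uses 156 of 165 (slack = 9); mill time uses 216 of 216 (binding); steel uses 132 of 142 (slack = 10).
Slack constraints have shadow price 0 (complementary slackness).
From A_Bᵀ y = c: 4·y_inspection + 6·y_mill time = 70; 2·y_inspection + 5·y_mill time = 53.
Solving: y_inspection = 4, y_mill time = 9.
Δz = y_inspection·Δb = 4 × (5) = 20, so new z* = 2328 + 20 = 2348.

2348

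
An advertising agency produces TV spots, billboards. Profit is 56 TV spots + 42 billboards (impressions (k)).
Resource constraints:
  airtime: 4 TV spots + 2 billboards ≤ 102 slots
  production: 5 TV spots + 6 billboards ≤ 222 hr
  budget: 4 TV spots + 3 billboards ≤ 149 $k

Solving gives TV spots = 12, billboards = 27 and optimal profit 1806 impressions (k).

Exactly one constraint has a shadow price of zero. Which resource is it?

budget

airtime: 102/102 (binding)
production: 222/222 (binding)
budget: 129/149 (slack 20)
By complementary slackness, a constraint with positive slack has shadow price 0 → budget.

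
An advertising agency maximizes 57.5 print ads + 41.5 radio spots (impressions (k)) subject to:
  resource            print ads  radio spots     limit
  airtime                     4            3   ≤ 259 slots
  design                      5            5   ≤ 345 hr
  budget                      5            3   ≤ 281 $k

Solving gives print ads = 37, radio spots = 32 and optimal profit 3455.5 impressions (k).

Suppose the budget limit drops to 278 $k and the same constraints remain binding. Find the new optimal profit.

At the optimum: airtime uses 244 of 259 (slack = 15); design uses 345 of 345 (binding); budget uses 281 of 281 (binding).
Slack constraints have shadow price 0 (complementary slackness).
The binding rows give the dual system: 5·y_design + 5·y_budget = 57.5 and 5·y_design + 3·y_budget = 41.5.
→ y_design = 3.5 and y_budget = 8.
Δz = y_budget·Δb = 8 × (-3) = -24, so new z* = 3455.5 − 24 = 3431.5.

3431.5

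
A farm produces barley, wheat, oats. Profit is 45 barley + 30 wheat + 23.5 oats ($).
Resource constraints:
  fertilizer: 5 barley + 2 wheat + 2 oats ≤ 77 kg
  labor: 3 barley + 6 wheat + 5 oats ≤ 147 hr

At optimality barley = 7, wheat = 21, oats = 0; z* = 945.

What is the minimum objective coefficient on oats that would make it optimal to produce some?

Check each constraint at x*: fertilizer 77/77 (tight); labor 147/147 (tight).
From A_Bᵀ y = c: 5·y_fertilizer + 3·y_labor = 45; 2·y_fertilizer + 6·y_labor = 30.
→ y_fertilizer = 7.5 and y_labor = 2.5.
oats enters the basis when its profit ≥ yᵀa₃ = 7.5·2 + 2.5·5 = 27.5.

27.5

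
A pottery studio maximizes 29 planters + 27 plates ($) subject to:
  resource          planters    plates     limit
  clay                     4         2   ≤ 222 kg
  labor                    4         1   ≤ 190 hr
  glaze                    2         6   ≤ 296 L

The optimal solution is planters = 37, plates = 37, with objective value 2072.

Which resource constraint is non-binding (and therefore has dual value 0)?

clay: 222/222 (binding)
labor: 185/190 (slack 5)
glaze: 296/296 (binding)
By complementary slackness, a constraint with positive slack has shadow price 0 → labor.

labor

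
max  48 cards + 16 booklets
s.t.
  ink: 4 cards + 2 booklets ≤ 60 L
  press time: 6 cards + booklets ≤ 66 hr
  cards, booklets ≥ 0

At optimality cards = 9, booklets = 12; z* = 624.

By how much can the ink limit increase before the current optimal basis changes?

72

Binding constraints: ink, press time. The basis is B = [[4,2],[6,1]] with det -8.
Per unit increase in ink, x* moves by d = (-0.125, 0.75).
The basis stays optimal until cards reaches 0; allowable increase = 72 L.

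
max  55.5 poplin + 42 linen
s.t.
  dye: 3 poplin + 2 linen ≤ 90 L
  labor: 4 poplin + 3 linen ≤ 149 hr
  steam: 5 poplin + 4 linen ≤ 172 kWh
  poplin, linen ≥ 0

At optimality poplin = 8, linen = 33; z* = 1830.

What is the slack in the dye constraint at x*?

0

dye used = 3·8 + 2·33 = 90; slack = 90 − 90 = 0.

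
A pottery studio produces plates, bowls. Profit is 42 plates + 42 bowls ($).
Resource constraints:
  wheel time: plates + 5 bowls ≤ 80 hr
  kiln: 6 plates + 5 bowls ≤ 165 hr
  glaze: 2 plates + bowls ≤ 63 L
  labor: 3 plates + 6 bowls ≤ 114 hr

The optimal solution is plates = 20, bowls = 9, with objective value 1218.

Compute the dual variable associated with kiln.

6

Check each constraint at x*: wheel time 65/80 (slack 15); kiln 165/165 (tight); glaze 49/63 (slack 14); labor 114/114 (tight).
Slack constraints have shadow price 0 (complementary slackness).
Dual feasibility on the basic columns requires 6·y_kiln + 3·y_labor = 42, 5·y_kiln + 6·y_labor = 42.
This yields shadow prices y_kiln = 6, y_labor = 2.
Shadow price of kiln = 6.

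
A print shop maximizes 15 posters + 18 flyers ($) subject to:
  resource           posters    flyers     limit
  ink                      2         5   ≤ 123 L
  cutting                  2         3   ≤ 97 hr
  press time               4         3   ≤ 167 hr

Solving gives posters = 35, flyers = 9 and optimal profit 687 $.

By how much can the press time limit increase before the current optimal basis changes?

Binding constraints: cutting, press time. The basis is B = [[2,3],[4,3]] with det -6.
Per unit increase in press time, x* moves by d = (0.5, -0.3333).
The basis stays optimal until flyers reaches 0; allowable increase = 27 hr.

27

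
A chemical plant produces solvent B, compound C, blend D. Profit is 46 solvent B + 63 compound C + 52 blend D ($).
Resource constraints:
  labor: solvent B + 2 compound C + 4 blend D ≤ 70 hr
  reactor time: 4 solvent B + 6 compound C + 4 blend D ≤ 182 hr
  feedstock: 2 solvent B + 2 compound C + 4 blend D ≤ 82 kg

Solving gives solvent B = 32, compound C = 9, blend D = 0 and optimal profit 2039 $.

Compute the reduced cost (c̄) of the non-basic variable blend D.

Binding: reactor time and feedstock. Non-binding: labor (20 unused).
Since labor is not tight, its dual is 0.
The binding rows give the dual system: 4·y_reactor time + 2·y_feedstock = 46 and 6·y_reactor time + 2·y_feedstock = 63.
→ y_reactor time = 8.5 and y_feedstock = 6.
Reduced cost of blend D: c₃ − yᵀa₃ = 52 − (8.5·4 + 6·4) = 52 − 58 = -6.

-6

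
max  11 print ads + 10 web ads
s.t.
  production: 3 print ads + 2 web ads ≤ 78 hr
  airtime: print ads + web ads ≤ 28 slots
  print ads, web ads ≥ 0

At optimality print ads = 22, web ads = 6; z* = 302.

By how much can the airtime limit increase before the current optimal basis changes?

11

Binding constraints: production, airtime. The basis is B = [[3,2],[1,1]] with det 1.
Per unit increase in airtime, x* moves by d = (-2, 3).
The basis stays optimal until print ads reaches 0; allowable increase = 11 slots.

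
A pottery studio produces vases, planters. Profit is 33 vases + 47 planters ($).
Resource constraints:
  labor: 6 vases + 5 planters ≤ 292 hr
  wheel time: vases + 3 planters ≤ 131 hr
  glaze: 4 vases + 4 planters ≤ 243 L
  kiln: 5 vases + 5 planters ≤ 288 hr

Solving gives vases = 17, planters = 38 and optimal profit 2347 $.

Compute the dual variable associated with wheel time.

9

Binding: labor and wheel time. Non-binding: glaze (23 unused), kiln (13 unused).
By complementary slackness, y = 0 for the non-binding constraints.
Dual feasibility on the basic columns requires 6·y_labor + 1·y_wheel time = 33, 5·y_labor + 3·y_wheel time = 47.
This yields shadow prices y_labor = 4, y_wheel time = 9.
Shadow price of wheel time = 9.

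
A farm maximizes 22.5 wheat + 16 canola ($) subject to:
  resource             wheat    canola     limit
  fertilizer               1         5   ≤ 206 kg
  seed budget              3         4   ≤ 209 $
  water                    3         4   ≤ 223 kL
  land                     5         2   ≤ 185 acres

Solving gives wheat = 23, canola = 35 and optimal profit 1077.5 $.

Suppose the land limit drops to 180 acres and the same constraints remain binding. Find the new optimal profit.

Binding: seed budget and land. Non-binding: fertilizer (8 unused), water (14 unused).
By complementary slackness, y = 0 for the non-binding constraints.
The binding rows give the dual system: 3·y_seed budget + 5·y_land = 22.5 and 4·y_seed budget + 2·y_land = 16.
→ y_seed budget = 2.5 and y_land = 3.
Δz = y_land·Δb = 3 × (-5) = -15, so new z* = 1077.5 − 15 = 1062.5.

1062.5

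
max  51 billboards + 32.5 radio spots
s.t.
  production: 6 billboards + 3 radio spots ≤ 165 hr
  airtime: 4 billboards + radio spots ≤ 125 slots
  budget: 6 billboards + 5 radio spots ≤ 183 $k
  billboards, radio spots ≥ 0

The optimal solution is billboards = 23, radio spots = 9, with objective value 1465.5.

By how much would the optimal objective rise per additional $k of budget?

Check each constraint at x*: production 165/165 (tight); airtime 101/125 (slack 24); budget 183/183 (tight).
Slack constraints have shadow price 0 (complementary slackness).
Dual feasibility on the basic columns requires 6·y_production + 6·y_budget = 51, 3·y_production + 5·y_budget = 32.5.
Solving: y_production = 5, y_budget = 3.5.
Shadow price of budget = 3.5.

3.5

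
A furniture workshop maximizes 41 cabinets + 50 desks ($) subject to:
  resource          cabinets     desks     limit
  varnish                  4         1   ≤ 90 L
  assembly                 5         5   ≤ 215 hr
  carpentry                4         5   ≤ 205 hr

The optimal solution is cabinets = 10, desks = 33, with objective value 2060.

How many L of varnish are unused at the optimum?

17

varnish used = 4·10 + 1·33 = 73; slack = 90 − 73 = 17.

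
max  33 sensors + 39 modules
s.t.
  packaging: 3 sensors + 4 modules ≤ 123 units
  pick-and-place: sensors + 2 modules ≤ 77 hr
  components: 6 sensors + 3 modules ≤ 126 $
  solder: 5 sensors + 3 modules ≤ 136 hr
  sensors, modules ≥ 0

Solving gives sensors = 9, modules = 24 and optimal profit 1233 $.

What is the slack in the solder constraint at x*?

19

solder used = 5·9 + 3·24 = 117; slack = 136 − 117 = 19.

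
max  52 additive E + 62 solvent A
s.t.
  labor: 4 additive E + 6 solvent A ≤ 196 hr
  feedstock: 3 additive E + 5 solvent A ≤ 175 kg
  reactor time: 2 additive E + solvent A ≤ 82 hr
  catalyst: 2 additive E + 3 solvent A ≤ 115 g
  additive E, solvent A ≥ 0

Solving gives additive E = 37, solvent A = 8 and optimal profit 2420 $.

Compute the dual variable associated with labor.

9

At the optimum: labor uses 196 of 196 (binding); feedstock uses 151 of 175 (slack = 24); reactor time uses 82 of 82 (binding); catalyst uses 98 of 115 (slack = 17).
By complementary slackness, y = 0 for the non-binding constraints.
Dual feasibility on the basic columns requires 4·y_labor + 2·y_reactor time = 52, 6·y_labor + 1·y_reactor time = 62.
→ y_labor = 9 and y_reactor time = 8.
Shadow price of labor = 9.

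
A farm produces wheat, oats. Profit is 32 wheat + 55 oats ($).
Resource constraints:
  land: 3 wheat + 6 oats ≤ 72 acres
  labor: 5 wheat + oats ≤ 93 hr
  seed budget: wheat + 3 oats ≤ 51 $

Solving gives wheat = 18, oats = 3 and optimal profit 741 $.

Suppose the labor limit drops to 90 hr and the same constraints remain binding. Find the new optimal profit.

738

Check each constraint at x*: land 72/72 (tight); labor 93/93 (tight); seed budget 27/51 (slack 24).
Since seed budget is not tight, its dual is 0.
The binding rows give the dual system: 3·y_land + 5·y_labor = 32 and 6·y_land + 1·y_labor = 55.
This yields shadow prices y_land = 9, y_labor = 1.
Δz = y_labor·Δb = 1 × (-3) = -3, so new z* = 741 − 3 = 738.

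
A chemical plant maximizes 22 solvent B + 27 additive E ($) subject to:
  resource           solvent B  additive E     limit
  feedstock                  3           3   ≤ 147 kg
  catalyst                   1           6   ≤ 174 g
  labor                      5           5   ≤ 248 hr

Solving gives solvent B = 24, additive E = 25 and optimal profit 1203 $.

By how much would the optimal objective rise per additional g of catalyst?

1

At the optimum: feedstock uses 147 of 147 (binding); catalyst uses 174 of 174 (binding); labor uses 245 of 248 (slack = 3).
Since labor is not tight, its dual is 0.
The binding rows give the dual system: 3·y_feedstock + 1·y_catalyst = 22 and 3·y_feedstock + 6·y_catalyst = 27.
Solving: y_feedstock = 7, y_catalyst = 1.
Shadow price of catalyst = 1.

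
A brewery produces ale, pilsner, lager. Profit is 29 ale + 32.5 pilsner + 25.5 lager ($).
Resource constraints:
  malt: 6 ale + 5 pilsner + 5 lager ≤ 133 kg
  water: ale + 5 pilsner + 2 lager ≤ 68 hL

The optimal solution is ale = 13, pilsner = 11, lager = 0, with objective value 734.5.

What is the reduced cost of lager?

-1

Both malt and water are binding at x*.
From A_Bᵀ y = c: 6·y_malt + 1·y_water = 29; 5·y_malt + 5·y_water = 32.5.
→ y_malt = 4.5 and y_water = 2.
Reduced cost of lager: c₃ − yᵀa₃ = 25.5 − (4.5·5 + 2·2) = 25.5 − 26.5 = -1.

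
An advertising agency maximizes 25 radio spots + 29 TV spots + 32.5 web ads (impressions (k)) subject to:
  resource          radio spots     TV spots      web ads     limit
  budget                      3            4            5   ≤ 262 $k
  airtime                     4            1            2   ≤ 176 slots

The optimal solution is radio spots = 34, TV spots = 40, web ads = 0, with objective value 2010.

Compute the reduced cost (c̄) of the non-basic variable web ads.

-4.5

Both budget and airtime are binding at x*.
The binding rows give the dual system: 3·y_budget + 4·y_airtime = 25 and 4·y_budget + 1·y_airtime = 29.
This yields shadow prices y_budget = 7, y_airtime = 1.
Reduced cost of web ads: c₃ − yᵀa₃ = 32.5 − (7·5 + 1·2) = 32.5 − 37 = -4.5.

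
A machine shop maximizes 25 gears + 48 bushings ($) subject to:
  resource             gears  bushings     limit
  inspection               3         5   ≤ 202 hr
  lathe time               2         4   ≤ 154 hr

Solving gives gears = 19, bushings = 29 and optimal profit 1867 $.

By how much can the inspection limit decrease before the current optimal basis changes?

Binding constraints: inspection, lathe time. The basis is B = [[3,5],[2,4]] with det 2.
Per unit decrease in inspection, x* moves by d = (-2, 1).
The basis stays optimal until gears reaches 0; allowable decrease = 9.5 hr.

9.5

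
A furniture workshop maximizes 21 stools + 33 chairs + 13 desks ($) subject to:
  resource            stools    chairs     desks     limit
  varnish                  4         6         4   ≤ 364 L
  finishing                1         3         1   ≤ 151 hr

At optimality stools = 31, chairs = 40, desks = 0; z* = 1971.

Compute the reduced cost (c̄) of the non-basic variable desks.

-8

Check each constraint at x*: varnish 364/364 (tight); finishing 151/151 (tight).
Dual feasibility on the basic columns requires 4·y_varnish + 1·y_finishing = 21, 6·y_varnish + 3·y_finishing = 33.
This yields shadow prices y_varnish = 5, y_finishing = 1.
Reduced cost of desks: c₃ − yᵀa₃ = 13 − (5·4 + 1·1) = 13 − 21 = -8.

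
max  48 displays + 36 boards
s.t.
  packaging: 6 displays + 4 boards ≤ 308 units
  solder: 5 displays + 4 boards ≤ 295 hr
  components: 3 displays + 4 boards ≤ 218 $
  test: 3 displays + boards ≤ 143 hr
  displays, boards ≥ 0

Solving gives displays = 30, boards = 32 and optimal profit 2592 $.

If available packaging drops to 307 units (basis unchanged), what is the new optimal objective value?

2585

Check each constraint at x*: packaging 308/308 (tight); solder 278/295 (slack 17); components 218/218 (tight); test 122/143 (slack 21).
Slack constraints have shadow price 0 (complementary slackness).
Dual feasibility on the basic columns requires 6·y_packaging + 3·y_components = 48, 4·y_packaging + 4·y_components = 36.
Solving: y_packaging = 7, y_components = 2.
Δz = y_packaging·Δb = 7 × (-1) = -7, so new z* = 2592 − 7 = 2585.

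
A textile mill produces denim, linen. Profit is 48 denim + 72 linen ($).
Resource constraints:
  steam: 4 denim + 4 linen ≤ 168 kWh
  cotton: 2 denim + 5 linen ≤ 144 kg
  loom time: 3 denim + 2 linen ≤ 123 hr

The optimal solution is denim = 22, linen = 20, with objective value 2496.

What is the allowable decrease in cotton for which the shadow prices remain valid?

Binding constraints: steam, cotton. The basis is B = [[4,4],[2,5]] with det 12.
Per unit decrease in cotton, x* moves by d = (0.3333, -0.3333).
The basis stays optimal until loom time becomes binding; allowable decrease = 51 kg.

51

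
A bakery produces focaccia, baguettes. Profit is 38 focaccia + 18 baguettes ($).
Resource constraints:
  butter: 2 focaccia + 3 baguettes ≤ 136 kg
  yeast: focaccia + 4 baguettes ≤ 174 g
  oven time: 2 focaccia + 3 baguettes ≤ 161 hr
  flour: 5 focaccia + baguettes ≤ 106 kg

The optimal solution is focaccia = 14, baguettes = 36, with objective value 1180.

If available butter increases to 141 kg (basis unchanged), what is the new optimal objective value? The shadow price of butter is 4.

1200

Δb = 5, so new z* = 1180 + (4)·(5) = 1180 + 20 = 1200.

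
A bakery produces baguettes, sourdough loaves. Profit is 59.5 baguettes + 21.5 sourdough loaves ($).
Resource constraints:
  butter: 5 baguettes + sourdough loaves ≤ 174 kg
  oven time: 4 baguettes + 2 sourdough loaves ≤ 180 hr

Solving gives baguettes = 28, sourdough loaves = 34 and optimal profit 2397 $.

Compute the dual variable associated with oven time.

8

Both butter and oven time are binding at x*.
From A_Bᵀ y = c: 5·y_butter + 4·y_oven time = 59.5; 1·y_butter + 2·y_oven time = 21.5.
Solving: y_butter = 5.5, y_oven time = 8.
Shadow price of oven time = 8.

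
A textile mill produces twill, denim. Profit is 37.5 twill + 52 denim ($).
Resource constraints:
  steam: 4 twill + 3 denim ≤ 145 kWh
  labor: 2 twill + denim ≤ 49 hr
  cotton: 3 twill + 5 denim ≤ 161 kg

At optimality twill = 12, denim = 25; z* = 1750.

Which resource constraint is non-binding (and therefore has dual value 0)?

steam: 123/145 (slack 22)
labor: 49/49 (binding)
cotton: 161/161 (binding)
By complementary slackness, a constraint with positive slack has shadow price 0 → steam.

steam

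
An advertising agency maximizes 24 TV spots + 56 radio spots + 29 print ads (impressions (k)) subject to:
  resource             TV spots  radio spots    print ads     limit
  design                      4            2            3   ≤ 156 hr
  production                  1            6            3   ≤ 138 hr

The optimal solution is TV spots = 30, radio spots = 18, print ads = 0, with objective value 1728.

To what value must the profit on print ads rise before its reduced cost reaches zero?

At the optimum: design uses 156 of 156 (binding); production uses 138 of 138 (binding).
Dual feasibility on the basic columns requires 4·y_design + 1·y_production = 24, 2·y_design + 6·y_production = 56.
Solving: y_design = 4, y_production = 8.
print ads enters the basis when its profit ≥ yᵀa₃ = 4·3 + 8·3 = 36.

36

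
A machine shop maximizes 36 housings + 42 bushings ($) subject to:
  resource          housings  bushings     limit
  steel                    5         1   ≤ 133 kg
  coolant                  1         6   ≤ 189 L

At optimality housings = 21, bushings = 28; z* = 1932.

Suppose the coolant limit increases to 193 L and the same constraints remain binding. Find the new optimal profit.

Check each constraint at x*: steel 133/133 (tight); coolant 189/189 (tight).
Dual feasibility on the basic columns requires 5·y_steel + 1·y_coolant = 36, 1·y_steel + 6·y_coolant = 42.
→ y_steel = 6 and y_coolant = 6.
Δz = y_coolant·Δb = 6 × (4) = 24, so new z* = 1932 + 24 = 1956.

1956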